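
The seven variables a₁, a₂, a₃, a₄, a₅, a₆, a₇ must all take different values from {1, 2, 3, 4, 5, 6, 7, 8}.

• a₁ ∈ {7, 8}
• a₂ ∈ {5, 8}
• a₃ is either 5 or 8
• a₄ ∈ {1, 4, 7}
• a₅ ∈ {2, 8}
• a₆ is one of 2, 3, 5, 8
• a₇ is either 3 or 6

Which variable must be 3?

a₆

a₂ and a₃ between them cover only {5, 8} — a naked pair. Remove those values from a₁, a₅, a₆.
That leaves a₁ = 7. Remove 7 from a₄.
a₅ must be 2 (only option left). Strike 2 from a₆.
So 3 goes to a₆.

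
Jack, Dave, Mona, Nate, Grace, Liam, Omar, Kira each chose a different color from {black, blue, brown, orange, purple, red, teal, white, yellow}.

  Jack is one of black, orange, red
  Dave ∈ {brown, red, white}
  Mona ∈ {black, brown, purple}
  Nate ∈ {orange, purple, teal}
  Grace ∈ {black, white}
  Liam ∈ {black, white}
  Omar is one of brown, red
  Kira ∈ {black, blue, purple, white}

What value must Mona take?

purple

The 8 variables draw from only 8 values {black, blue, brown, orange, purple, red, teal, white}, so each is used; only Kira can be blue, hence Kira = blue.
Among the 7 still-open variables, teal fits only Nate (and all 7 values in {black, brown, orange, purple, red, teal, white} must be used), so Nate = teal.
Among the 6 still-open variables, orange fits only Jack (and all 6 values in {black, brown, orange, purple, red, white} must be used), so Jack = orange.
The 5 still-open variables together cover exactly {black, brown, purple, red, white} — 5 values for 5 variables — and purple appears only in Mona's list, so Mona = purple.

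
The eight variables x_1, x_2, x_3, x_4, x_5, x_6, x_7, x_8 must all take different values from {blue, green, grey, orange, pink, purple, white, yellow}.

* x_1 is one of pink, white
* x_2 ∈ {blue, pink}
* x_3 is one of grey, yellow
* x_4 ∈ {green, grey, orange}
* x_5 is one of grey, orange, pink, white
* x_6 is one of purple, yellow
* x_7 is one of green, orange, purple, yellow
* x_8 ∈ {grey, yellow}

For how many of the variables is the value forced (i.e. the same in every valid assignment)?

The 8 variables together cover exactly {blue, green, grey, orange, pink, purple, white, yellow} — 8 values for 8 variables — and blue appears only in x_2's list, so x_2 = blue.
x_3 and x_8 between them cover only {grey, yellow} — a naked pair. Remove those values from x_4, x_5, x_6, x_7.
x_6 has just one choice, so x_6 = purple. So x_7 can't be purple.
x_4 and x_7 share exactly the 2 values {green, orange}; by pigeonhole those values go to them, so strike green, orange from x_5.
Determined: x_2=blue, x_6=purple. The other variables each still have more than one consistent value. That makes 2.

2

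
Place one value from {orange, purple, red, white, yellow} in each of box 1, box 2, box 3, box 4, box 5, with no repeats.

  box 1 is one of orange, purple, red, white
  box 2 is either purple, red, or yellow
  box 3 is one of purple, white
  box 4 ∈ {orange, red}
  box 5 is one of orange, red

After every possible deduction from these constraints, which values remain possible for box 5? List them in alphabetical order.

orange, red

The 5 variables together cover exactly {orange, purple, red, white, yellow} — 5 values for 5 variables — and yellow appears only in box 2's list, so box 2 = yellow.
The 2 variables box 4 and box 5 are confined to {orange, red}, which locks those values in; drop them from box 1.
No further eliminations apply; box 5 can still be any of orange, red.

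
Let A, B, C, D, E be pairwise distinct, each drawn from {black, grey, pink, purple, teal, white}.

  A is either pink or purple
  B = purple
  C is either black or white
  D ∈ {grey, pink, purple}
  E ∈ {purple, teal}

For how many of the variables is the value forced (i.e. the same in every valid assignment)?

B must be purple (only option left). Eliminate purple elsewhere: A, D, E.
That leaves E = teal.
A must be pink (only option left). So D can't be pink.
That leaves D = grey.
Determined: A=pink, B=purple, D=grey, E=teal. The other variables each still have more than one consistent value. That makes 4.

4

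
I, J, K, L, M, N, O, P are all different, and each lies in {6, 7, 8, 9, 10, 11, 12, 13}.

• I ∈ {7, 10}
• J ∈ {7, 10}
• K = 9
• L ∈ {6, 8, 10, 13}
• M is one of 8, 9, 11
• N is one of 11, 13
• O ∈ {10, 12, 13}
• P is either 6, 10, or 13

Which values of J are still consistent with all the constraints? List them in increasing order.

7, 10

K has just one choice, so K = 9. Remove 9 from M.
Among the 7 still-open variables, 12 fits only O (and all 7 values in {6, 7, 8, 10, 11, 12, 13} must be used), so O = 12.
I and J between them cover only {7, 10} — a naked pair. Remove those values from L, P.
No further eliminations apply; J can still be any of 7, 10.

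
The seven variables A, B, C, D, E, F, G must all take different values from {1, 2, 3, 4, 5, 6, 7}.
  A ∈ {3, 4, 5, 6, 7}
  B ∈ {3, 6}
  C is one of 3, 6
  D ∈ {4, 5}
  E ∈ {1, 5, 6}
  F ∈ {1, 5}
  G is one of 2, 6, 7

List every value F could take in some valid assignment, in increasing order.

1, 5

The 7 variables together cover exactly {1, 2, 3, 4, 5, 6, 7} — 7 values for 7 variables — and 2 appears only in G's list, so G = 2.
The 6 still-open variables together cover exactly {1, 3, 4, 5, 6, 7} — 6 values for 6 variables — and 7 appears only in A's list, so A = 7.
The 5 still-open variables together cover exactly {1, 3, 4, 5, 6} — 5 values for 5 variables — and 4 appears only in D's list, so D = 4.
B and C between them cover only {3, 6} — a naked pair. Remove those values from E.
No further eliminations apply; F can still be any of 1, 5.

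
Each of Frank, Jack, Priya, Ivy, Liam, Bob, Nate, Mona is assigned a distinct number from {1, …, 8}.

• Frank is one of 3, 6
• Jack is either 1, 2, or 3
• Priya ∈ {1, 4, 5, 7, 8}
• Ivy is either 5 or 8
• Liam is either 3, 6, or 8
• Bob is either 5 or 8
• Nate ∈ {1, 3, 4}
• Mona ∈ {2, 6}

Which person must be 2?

Among the 8 variables, 7 fits only Priya (and all 8 values in {1, 2, 3, 4, 5, 6, 7, 8} must be used), so Priya = 7.
The 7 still-open variables together cover exactly {1, 2, 3, 4, 5, 6, 8} — 7 values for 7 variables — and 4 appears only in Nate's list, so Nate = 4.
Among the 6 still-open variables, 1 fits only Jack (and all 6 values in {1, 2, 3, 5, 6, 8} must be used), so Jack = 1.
The 5 still-open variables together cover exactly {2, 3, 5, 6, 8} — 5 values for 5 variables — and 2 appears only in Mona's list, so Mona = 2.

Mona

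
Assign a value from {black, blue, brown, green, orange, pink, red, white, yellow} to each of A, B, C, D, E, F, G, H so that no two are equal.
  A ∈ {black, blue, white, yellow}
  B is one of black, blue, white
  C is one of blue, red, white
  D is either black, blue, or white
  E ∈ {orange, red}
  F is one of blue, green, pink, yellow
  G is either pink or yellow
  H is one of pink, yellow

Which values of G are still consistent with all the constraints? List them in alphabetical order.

pink, yellow

The 8 variables draw from only 8 values {black, blue, green, orange, pink, red, white, yellow}, so each is used; only F can be green, hence F = green.
The 7 still-open variables together cover exactly {black, blue, orange, pink, red, white, yellow} — 7 values for 7 variables — and orange appears only in E's list, so E = orange.
Among the 6 still-open variables, red fits only C (and all 6 values in {black, blue, pink, red, white, yellow} must be used), so C = red.
The 2 variables G and H are confined to {pink, yellow}, which locks those values in; drop them from A.
No further eliminations apply; G can still be any of pink, yellow.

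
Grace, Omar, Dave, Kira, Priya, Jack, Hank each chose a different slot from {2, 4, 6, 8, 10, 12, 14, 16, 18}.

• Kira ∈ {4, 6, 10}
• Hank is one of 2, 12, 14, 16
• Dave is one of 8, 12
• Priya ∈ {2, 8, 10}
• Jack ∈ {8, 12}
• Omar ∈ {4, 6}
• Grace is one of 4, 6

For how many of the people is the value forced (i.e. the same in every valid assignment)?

2

Grace and Omar between them cover only {4, 6} — a naked pair. Remove those values from Kira.
Kira has just one choice, so Kira = 10. Strike 10 from Priya.
Dave and Jack between them cover only {8, 12} — a naked pair. Remove those values from Priya, Hank.
Priya's domain is down to {2}, so Priya = 2. Strike 2 from Hank.
Determined: Kira=10, Priya=2. The other people each still have more than one consistent value. That makes 2.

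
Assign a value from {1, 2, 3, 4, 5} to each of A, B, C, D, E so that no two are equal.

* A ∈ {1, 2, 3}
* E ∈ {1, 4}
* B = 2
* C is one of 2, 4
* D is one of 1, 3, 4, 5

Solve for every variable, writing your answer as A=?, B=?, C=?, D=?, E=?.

B must be 2 (only option left). Strike 2 from A, C.
C must be 4 (only option left). Remove 4 from D, E.
That leaves E = 1. Eliminate 1 elsewhere: A, D.
A's domain is down to {3}, so A = 3. Eliminate 3 elsewhere: D.
D must be 5 (only option left).

A=3, B=2, C=4, D=5, E=1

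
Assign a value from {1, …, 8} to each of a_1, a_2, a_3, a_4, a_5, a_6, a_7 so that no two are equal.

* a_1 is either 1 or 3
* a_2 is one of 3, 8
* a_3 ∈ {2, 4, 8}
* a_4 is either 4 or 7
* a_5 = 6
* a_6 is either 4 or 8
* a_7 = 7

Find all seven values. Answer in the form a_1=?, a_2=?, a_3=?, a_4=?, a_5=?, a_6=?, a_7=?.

a_5 has just one choice, so a_5 = 6.
That leaves a_7 = 7. Remove 7 from a_4.
a_4 has just one choice, so a_4 = 4. Remove 4 from a_3, a_6.
a_6 has just one choice, so a_6 = 8. So a_2, a_3 can't be 8.
a_2's domain is down to {3}, so a_2 = 3. Eliminate 3 elsewhere: a_1.
a_3's domain is down to {2}, so a_3 = 2.
a_1 has just one choice, so a_1 = 1.

a_1=1, a_2=3, a_3=2, a_4=4, a_5=6, a_6=8, a_7=7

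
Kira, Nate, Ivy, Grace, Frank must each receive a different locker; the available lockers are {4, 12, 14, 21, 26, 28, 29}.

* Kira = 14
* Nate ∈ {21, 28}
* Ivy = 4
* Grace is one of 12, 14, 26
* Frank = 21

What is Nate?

28

Kira's domain is down to {14}, so Kira = 14. So Grace can't be 14.
Ivy's domain is down to {4}, so Ivy = 4.
Frank's domain is down to {21}, so Frank = 21. Remove 21 from Nate.
So Nate = 28.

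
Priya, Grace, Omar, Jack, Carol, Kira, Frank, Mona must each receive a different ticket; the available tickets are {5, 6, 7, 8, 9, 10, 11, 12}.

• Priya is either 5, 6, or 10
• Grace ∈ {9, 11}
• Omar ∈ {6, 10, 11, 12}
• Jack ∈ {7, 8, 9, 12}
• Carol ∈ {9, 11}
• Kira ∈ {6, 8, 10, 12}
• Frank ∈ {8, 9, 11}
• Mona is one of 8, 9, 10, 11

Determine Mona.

10

The 8 variables draw from only 8 values {5, 6, 7, 8, 9, 10, 11, 12}, so each is used; only Priya can be 5, hence Priya = 5.
The 7 still-open variables draw from only 7 values {6, 7, 8, 9, 10, 11, 12}, so each is used; only Jack can be 7, hence Jack = 7.
Grace and Carol between them cover only {9, 11} — a naked pair. Remove those values from Omar, Frank, Mona.
That leaves Frank = 8. Remove 8 from Kira, Mona.
So Mona = 10.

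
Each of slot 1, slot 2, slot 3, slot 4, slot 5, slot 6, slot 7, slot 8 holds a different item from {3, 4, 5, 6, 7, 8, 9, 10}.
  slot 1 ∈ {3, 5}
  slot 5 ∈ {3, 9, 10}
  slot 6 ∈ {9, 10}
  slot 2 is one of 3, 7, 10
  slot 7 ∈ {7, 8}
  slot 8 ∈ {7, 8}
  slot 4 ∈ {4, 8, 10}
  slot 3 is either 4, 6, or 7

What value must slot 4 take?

Among the 8 variables, 5 fits only slot 1 (and all 8 values in {3, 4, 5, 6, 7, 8, 9, 10} must be used), so slot 1 = 5.
The 7 still-open variables together cover exactly {3, 4, 6, 7, 8, 9, 10} — 7 values for 7 variables — and 6 appears only in slot 3's list, so slot 3 = 6.
Among the 6 still-open variables, 4 fits only slot 4 (and all 6 values in {3, 4, 7, 8, 9, 10} must be used), so slot 4 = 4.

4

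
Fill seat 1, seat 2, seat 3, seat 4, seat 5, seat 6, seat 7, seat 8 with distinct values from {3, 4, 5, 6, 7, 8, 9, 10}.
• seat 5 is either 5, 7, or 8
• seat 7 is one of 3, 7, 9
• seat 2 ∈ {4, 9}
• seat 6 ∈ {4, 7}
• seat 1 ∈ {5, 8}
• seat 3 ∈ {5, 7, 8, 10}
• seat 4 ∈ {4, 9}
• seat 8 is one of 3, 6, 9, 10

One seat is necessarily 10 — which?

seat 3

Among the 8 variables, 6 fits only seat 8 (and all 8 values in {3, 4, 5, 6, 7, 8, 9, 10} must be used), so seat 8 = 6.
The 7 still-open variables draw from only 7 values {3, 4, 5, 7, 8, 9, 10}, so each is used; only seat 7 can be 3, hence seat 7 = 3.
The 6 still-open variables together cover exactly {4, 5, 7, 8, 9, 10} — 6 values for 6 variables — and 10 appears only in seat 3's list, so seat 3 = 10.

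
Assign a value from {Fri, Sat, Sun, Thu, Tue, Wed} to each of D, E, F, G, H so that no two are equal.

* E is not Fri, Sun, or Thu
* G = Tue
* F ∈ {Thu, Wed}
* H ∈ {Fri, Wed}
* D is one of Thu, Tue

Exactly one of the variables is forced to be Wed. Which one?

F

G's domain is down to {Tue}, so G = Tue. Eliminate Tue elsewhere: D, E.
D has just one choice, so D = Thu. So F can't be Thu.
So Wed goes to F.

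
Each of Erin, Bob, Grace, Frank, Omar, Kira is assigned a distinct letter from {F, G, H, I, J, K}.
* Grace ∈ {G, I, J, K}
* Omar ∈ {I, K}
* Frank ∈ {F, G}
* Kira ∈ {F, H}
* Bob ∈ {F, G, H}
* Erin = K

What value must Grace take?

J

Erin's domain is down to {K}, so Erin = K. Strike K from Grace, Omar.
Omar's domain is down to {I}, so Omar = I. Eliminate I elsewhere: Grace.
The 4 still-open variables draw from only 4 values {F, G, H, J}, so each is used; only Grace can be J, hence Grace = J.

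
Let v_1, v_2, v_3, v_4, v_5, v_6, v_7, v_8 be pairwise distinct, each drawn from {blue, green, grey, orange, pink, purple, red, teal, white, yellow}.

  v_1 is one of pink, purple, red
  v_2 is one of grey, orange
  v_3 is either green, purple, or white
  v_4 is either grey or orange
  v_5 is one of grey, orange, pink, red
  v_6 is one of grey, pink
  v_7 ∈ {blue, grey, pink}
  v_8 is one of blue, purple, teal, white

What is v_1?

v_2 and v_4 between them cover only {grey, orange} — a naked pair. Remove those values from v_5, v_6, v_7.
That leaves v_6 = pink. Strike pink from v_1, v_5, v_7.
v_7's domain is down to {blue}, so v_7 = blue. Strike blue from v_8.
v_5's domain is down to {red}, so v_5 = red. So v_1 can't be red.
So v_1 = purple.

purple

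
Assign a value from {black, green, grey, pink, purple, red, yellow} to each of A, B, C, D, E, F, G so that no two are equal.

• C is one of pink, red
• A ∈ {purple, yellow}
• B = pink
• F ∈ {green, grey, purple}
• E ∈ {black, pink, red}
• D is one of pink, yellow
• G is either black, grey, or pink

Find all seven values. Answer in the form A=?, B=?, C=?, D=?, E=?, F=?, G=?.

B must be pink (only option left). Eliminate pink elsewhere: C, D, E, G.
C's domain is down to {red}, so C = red. So E can't be red.
D's domain is down to {yellow}, so D = yellow. Eliminate yellow elsewhere: A.
E has just one choice, so E = black. Remove black from G.
G's domain is down to {grey}, so G = grey. Eliminate grey elsewhere: F.
A's domain is down to {purple}, so A = purple. Remove purple from F.
F's domain is down to {green}, so F = green.

A=purple, B=pink, C=red, D=yellow, E=black, F=green, G=grey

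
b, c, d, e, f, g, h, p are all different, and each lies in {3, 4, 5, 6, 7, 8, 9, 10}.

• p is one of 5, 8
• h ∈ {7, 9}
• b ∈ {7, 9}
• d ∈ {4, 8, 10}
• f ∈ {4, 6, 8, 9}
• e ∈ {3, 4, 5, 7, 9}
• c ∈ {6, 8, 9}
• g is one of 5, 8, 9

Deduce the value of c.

The 8 variables together cover exactly {3, 4, 5, 6, 7, 8, 9, 10} — 8 values for 8 variables — and 3 appears only in e's list, so e = 3.
Among the 7 still-open variables, 10 fits only d (and all 7 values in {4, 5, 6, 7, 8, 9, 10} must be used), so d = 10.
The 6 still-open variables draw from only 6 values {4, 5, 6, 7, 8, 9}, so each is used; only f can be 4, hence f = 4.
The 5 still-open variables together cover exactly {5, 6, 7, 8, 9} — 5 values for 5 variables — and 6 appears only in c's list, so c = 6.

6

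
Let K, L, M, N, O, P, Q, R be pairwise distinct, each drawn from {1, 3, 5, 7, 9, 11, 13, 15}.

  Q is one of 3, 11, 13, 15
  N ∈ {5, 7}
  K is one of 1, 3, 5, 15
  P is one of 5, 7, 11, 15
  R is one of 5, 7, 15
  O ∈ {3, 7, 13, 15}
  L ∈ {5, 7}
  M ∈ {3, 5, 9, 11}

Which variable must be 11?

P

The 8 variables together cover exactly {1, 3, 5, 7, 9, 11, 13, 15} — 8 values for 8 variables — and 1 appears only in K's list, so K = 1.
Among the 7 still-open variables, 9 fits only M (and all 7 values in {3, 5, 7, 9, 11, 13, 15} must be used), so M = 9.
L and N between them cover only {5, 7} — a naked pair. Remove those values from O, P, R.
R has just one choice, so R = 15. Eliminate 15 elsewhere: O, P, Q.
So 11 goes to P.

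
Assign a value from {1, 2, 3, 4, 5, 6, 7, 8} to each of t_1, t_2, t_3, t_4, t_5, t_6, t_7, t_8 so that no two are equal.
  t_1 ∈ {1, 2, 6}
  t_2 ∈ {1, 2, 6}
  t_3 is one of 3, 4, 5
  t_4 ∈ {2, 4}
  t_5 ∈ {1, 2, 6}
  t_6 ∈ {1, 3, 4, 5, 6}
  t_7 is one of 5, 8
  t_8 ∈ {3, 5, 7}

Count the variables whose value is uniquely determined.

The 8 variables draw from only 8 values {1, 2, 3, 4, 5, 6, 7, 8}, so each is used; only t_8 can be 7, hence t_8 = 7.
The 7 still-open variables together cover exactly {1, 2, 3, 4, 5, 6, 8} — 7 values for 7 variables — and 8 appears only in t_7's list, so t_7 = 8.
The 3 variables t_1, t_2, t_5 are confined to {1, 2, 6}, which locks those values in; drop them from t_4, t_6.
t_4 has just one choice, so t_4 = 4. Strike 4 from t_3, t_6.
Determined: t_4=4, t_7=8, t_8=7. The other variables each still have more than one consistent value. That makes 3.

3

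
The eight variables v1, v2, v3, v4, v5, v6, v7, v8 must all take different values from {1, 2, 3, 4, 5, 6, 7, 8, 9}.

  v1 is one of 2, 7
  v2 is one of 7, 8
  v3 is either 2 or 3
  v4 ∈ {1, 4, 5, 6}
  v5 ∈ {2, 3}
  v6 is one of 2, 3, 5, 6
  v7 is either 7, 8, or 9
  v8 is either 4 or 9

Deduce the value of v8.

4

v3 and v5 share exactly the 2 values {2, 3}; by pigeonhole those values go to them, so strike 2, 3 from v1, v6.
v1's domain is down to {7}, so v1 = 7. Strike 7 from v2, v7.
That leaves v2 = 8. So v7 can't be 8.
v7 has just one choice, so v7 = 9. Strike 9 from v8.
So v8 = 4.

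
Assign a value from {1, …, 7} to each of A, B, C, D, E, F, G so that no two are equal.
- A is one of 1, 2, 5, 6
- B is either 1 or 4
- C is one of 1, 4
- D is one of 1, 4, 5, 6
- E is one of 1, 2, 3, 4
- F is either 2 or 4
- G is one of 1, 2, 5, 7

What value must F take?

2

The 7 variables draw from only 7 values {1, 2, 3, 4, 5, 6, 7}, so each is used; only E can be 3, hence E = 3.
The 6 still-open variables draw from only 6 values {1, 2, 4, 5, 6, 7}, so each is used; only G can be 7, hence G = 7.
The 2 variables B and C are confined to {1, 4}, which locks those values in; drop them from A, D, F.
So F = 2.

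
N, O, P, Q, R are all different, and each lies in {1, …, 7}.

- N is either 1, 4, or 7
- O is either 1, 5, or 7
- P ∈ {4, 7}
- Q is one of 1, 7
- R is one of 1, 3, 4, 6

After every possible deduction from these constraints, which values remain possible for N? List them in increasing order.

N, P, Q between them cover only {1, 4, 7} — a naked triple. Remove those values from O, R.
O has just one choice, so O = 5.
No further eliminations apply; N can still be any of 1, 4, 7.

1, 4, 7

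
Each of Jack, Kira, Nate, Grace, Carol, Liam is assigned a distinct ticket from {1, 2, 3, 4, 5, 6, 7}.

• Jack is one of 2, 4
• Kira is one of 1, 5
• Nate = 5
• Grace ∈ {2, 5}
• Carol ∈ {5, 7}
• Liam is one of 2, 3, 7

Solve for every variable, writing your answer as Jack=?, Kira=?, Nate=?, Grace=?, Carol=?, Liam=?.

Nate has just one choice, so Nate = 5. Eliminate 5 elsewhere: Kira, Grace, Carol.
That leaves Grace = 2. Strike 2 from Jack, Liam.
That leaves Carol = 7. Eliminate 7 elsewhere: Liam.
Liam must be 3 (only option left).
That leaves Jack = 4.
Kira's domain is down to {1}, so Kira = 1.

Jack=4, Kira=1, Nate=5, Grace=2, Carol=7, Liam=3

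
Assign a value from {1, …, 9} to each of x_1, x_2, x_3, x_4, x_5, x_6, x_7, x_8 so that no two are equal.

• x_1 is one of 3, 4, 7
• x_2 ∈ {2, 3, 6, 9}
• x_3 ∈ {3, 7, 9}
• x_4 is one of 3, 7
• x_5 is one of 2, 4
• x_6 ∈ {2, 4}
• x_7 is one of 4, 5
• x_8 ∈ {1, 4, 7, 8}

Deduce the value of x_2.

x_5 and x_6 share exactly the 2 values {2, 4}; by pigeonhole those values go to them, so strike 2, 4 from x_1, x_2, x_7, x_8.
That leaves x_7 = 5.
The 2 variables x_1 and x_4 are confined to {3, 7}, which locks those values in; drop them from x_2, x_3, x_8.
x_3's domain is down to {9}, so x_3 = 9. Eliminate 9 elsewhere: x_2.
So x_2 = 6.

6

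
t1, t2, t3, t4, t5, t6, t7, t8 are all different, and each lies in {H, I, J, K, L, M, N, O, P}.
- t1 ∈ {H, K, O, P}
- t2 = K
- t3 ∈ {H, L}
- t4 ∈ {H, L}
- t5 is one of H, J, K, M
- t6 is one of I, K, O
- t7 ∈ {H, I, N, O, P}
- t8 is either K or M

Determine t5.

J

t2 must be K (only option left). Eliminate K elsewhere: t1, t5, t6, t8.
t8 has just one choice, so t8 = M. Strike M from t5.
The 2 variables t3 and t4 are confined to {H, L}, which locks those values in; drop them from t1, t5, t7.
So t5 = J.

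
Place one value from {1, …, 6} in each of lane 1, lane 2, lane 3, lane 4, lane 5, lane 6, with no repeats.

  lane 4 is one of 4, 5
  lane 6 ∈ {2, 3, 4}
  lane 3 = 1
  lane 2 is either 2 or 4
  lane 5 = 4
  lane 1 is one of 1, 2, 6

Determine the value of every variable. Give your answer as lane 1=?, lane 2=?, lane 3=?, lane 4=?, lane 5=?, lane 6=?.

lane 1=6, lane 2=2, lane 3=1, lane 4=5, lane 5=4, lane 6=3

lane 3 must be 1 (only option left). Eliminate 1 elsewhere: lane 1.
That leaves lane 5 = 4. Strike 4 from lane 2, lane 4, lane 6.
That leaves lane 2 = 2. So lane 1, lane 6 can't be 2.
lane 4 has just one choice, so lane 4 = 5.
lane 6 must be 3 (only option left).
That leaves lane 1 = 6.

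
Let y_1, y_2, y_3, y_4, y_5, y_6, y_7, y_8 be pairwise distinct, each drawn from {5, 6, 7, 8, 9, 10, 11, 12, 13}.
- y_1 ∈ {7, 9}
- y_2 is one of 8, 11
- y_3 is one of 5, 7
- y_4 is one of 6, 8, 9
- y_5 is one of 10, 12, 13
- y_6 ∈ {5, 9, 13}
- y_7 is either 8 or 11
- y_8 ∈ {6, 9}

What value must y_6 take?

13

y_2 and y_7 between them cover only {8, 11} — a naked pair. Remove those values from y_4.
The 2 variables y_4 and y_8 are confined to {6, 9}, which locks those values in; drop them from y_1, y_6.
y_1 must be 7 (only option left). Strike 7 from y_3.
y_3's domain is down to {5}, so y_3 = 5. So y_6 can't be 5.
So y_6 = 13.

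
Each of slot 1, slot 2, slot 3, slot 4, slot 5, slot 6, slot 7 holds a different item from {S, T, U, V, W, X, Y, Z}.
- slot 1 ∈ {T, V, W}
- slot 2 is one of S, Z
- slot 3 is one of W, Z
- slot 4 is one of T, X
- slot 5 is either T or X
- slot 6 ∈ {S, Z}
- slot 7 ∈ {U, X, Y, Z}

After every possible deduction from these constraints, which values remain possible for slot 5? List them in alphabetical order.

T, X

The 2 variables slot 2 and slot 6 are confined to {S, Z}, which locks those values in; drop them from slot 3, slot 7.
slot 3 must be W (only option left). Strike W from slot 1.
slot 4 and slot 5 between them cover only {T, X} — a naked pair. Remove those values from slot 1, slot 7.
slot 1 must be V (only option left).
No further eliminations apply; slot 5 can still be any of T, X.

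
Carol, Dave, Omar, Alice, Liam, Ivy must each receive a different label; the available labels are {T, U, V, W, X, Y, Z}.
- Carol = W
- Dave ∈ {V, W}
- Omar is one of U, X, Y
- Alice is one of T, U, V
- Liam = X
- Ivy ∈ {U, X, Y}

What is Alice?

Carol must be W (only option left). Strike W from Dave.
Dave must be V (only option left). Strike V from Alice.
Liam must be X (only option left). So Omar, Ivy can't be X.
Among the 3 still-open variables, T fits only Alice (and all 3 values in {T, U, Y} must be used), so Alice = T.

T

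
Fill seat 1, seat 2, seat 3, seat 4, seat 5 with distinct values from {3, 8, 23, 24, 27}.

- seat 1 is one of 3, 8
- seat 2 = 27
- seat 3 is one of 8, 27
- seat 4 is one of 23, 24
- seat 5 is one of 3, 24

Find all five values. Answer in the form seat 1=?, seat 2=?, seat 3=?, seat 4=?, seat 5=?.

seat 1=3, seat 2=27, seat 3=8, seat 4=23, seat 5=24

seat 2's domain is down to {27}, so seat 2 = 27. Strike 27 from seat 3.
seat 3 must be 8 (only option left). So seat 1 can't be 8.
seat 1 has just one choice, so seat 1 = 3. Remove 3 from seat 5.
seat 5's domain is down to {24}, so seat 5 = 24. So seat 4 can't be 24.
seat 4 must be 23 (only option left).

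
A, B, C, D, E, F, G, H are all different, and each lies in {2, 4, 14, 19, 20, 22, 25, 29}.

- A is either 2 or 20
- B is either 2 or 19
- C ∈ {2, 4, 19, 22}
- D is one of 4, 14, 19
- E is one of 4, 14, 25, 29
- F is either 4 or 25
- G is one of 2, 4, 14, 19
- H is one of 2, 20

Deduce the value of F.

25

The 8 variables draw from only 8 values {2, 4, 14, 19, 20, 22, 25, 29}, so each is used; only C can be 22, hence C = 22.
The 7 still-open variables draw from only 7 values {2, 4, 14, 19, 20, 25, 29}, so each is used; only E can be 29, hence E = 29.
The 6 still-open variables draw from only 6 values {2, 4, 14, 19, 20, 25}, so each is used; only F can be 25, hence F = 25.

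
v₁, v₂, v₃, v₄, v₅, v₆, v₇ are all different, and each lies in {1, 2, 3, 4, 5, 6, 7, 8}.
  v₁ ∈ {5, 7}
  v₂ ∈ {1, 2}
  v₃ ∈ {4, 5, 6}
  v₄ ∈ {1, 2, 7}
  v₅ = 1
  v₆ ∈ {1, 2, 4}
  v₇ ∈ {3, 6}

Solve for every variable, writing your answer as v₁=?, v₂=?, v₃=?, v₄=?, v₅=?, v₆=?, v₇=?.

v₁=5, v₂=2, v₃=6, v₄=7, v₅=1, v₆=4, v₇=3

v₅ must be 1 (only option left). Eliminate 1 elsewhere: v₂, v₄, v₆.
v₂'s domain is down to {2}, so v₂ = 2. Remove 2 from v₄, v₆.
v₄ has just one choice, so v₄ = 7. So v₁ can't be 7.
v₆ must be 4 (only option left). Remove 4 from v₃.
v₁'s domain is down to {5}, so v₁ = 5. Strike 5 from v₃.
v₃ has just one choice, so v₃ = 6. Eliminate 6 elsewhere: v₇.
v₇ must be 3 (only option left).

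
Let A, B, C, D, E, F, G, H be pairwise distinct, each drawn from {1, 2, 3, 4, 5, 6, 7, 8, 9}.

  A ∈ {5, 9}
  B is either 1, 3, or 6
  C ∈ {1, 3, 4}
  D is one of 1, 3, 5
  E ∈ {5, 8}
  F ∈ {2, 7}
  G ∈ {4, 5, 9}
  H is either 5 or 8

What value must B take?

E and H between them cover only {5, 8} — a naked pair. Remove those values from A, D, G.
A has just one choice, so A = 9. Remove 9 from G.
G has just one choice, so G = 4. So C can't be 4.
C and D between them cover only {1, 3} — a naked pair. Remove those values from B.
So B = 6.

6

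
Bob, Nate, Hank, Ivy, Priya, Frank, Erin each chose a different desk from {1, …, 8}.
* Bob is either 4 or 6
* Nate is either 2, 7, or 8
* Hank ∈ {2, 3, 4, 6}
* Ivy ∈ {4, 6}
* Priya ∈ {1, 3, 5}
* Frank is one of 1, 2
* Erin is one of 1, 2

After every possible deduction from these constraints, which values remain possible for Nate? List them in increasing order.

The 2 variables Bob and Ivy are confined to {4, 6}, which locks those values in; drop them from Hank.
The 2 variables Frank and Erin are confined to {1, 2}, which locks those values in; drop them from Nate, Hank, Priya.
Hank's domain is down to {3}, so Hank = 3. Remove 3 from Priya.
Priya must be 5 (only option left).
No further eliminations apply; Nate can still be any of 7, 8.

7, 8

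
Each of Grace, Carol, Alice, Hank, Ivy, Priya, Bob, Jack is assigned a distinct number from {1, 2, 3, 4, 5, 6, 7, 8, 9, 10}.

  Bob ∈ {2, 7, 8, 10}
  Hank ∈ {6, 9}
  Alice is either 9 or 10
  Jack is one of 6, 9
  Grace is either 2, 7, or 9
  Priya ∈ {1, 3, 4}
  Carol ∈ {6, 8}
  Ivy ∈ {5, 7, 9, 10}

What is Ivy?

Hank and Jack share exactly the 2 values {6, 9}; by pigeonhole those values go to them, so strike 6, 9 from Grace, Carol, Alice, Ivy.
Carol's domain is down to {8}, so Carol = 8. Remove 8 from Bob.
Alice has just one choice, so Alice = 10. Remove 10 from Ivy, Bob.
Grace and Bob between them cover only {2, 7} — a naked pair. Remove those values from Ivy.
So Ivy = 5.

5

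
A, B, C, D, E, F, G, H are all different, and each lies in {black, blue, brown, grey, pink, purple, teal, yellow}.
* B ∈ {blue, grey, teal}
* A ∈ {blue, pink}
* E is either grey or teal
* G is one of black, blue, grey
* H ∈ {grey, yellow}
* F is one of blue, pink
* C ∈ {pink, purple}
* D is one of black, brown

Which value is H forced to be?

yellow

The 8 variables together cover exactly {black, blue, brown, grey, pink, purple, teal, yellow} — 8 values for 8 variables — and brown appears only in D's list, so D = brown.
Among the 7 still-open variables, black fits only G (and all 7 values in {black, blue, grey, pink, purple, teal, yellow} must be used), so G = black.
Among the 6 still-open variables, purple fits only C (and all 6 values in {blue, grey, pink, purple, teal, yellow} must be used), so C = purple.
The 5 still-open variables together cover exactly {blue, grey, pink, teal, yellow} — 5 values for 5 variables — and yellow appears only in H's list, so H = yellow.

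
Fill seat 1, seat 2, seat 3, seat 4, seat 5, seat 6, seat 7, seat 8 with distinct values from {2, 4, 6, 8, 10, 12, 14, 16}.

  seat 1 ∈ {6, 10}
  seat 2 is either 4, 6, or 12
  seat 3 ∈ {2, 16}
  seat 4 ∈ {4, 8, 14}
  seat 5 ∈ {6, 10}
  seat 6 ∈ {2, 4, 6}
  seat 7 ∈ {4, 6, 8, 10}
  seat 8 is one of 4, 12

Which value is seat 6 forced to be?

The 8 variables draw from only 8 values {2, 4, 6, 8, 10, 12, 14, 16}, so each is used; only seat 4 can be 14, hence seat 4 = 14.
Among the 7 still-open variables, 8 fits only seat 7 (and all 7 values in {2, 4, 6, 8, 10, 12, 16} must be used), so seat 7 = 8.
Among the 6 still-open variables, 16 fits only seat 3 (and all 6 values in {2, 4, 6, 10, 12, 16} must be used), so seat 3 = 16.
The 5 still-open variables together cover exactly {2, 4, 6, 10, 12} — 5 values for 5 variables — and 2 appears only in seat 6's list, so seat 6 = 2.

2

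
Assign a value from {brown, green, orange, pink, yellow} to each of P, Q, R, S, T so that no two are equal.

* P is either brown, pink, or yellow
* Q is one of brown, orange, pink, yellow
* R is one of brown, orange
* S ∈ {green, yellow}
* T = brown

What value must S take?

T's domain is down to {brown}, so T = brown. So P, Q, R can't be brown.
R has just one choice, so R = orange. Strike orange from Q.
The 3 still-open variables draw from only 3 values {green, pink, yellow}, so each is used; only S can be green, hence S = green.

green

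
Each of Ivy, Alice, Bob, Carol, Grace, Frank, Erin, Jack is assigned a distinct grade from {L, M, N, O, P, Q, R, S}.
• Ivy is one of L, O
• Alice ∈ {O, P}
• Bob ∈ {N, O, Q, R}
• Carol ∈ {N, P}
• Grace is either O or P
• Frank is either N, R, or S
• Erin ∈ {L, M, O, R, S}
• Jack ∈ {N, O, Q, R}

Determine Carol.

Among the 8 variables, M fits only Erin (and all 8 values in {L, M, N, O, P, Q, R, S} must be used), so Erin = M.
Among the 7 still-open variables, L fits only Ivy (and all 7 values in {L, N, O, P, Q, R, S} must be used), so Ivy = L.
Among the 6 still-open variables, S fits only Frank (and all 6 values in {N, O, P, Q, R, S} must be used), so Frank = S.
Alice and Grace between them cover only {O, P} — a naked pair. Remove those values from Bob, Carol, Jack.
So Carol = N.

N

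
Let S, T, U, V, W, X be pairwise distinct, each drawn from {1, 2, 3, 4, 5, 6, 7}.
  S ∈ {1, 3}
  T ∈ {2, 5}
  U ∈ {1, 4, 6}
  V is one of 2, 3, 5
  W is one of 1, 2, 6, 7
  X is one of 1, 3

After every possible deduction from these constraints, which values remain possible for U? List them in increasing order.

4, 6

The 2 variables S and X are confined to {1, 3}, which locks those values in; drop them from U, V, W.
The 2 variables T and V are confined to {2, 5}, which locks those values in; drop them from W.
No further eliminations apply; U can still be any of 4, 6.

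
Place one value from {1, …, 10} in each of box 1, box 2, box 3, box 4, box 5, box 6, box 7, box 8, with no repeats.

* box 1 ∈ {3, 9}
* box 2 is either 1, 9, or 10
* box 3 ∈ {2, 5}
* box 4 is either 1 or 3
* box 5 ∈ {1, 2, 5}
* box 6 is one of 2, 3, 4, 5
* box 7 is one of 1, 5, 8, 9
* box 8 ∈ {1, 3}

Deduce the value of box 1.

9

The 8 variables together cover exactly {1, 2, 3, 4, 5, 8, 9, 10} — 8 values for 8 variables — and 4 appears only in box 6's list, so box 6 = 4.
Among the 7 still-open variables, 8 fits only box 7 (and all 7 values in {1, 2, 3, 5, 8, 9, 10} must be used), so box 7 = 8.
The 6 still-open variables draw from only 6 values {1, 2, 3, 5, 9, 10}, so each is used; only box 2 can be 10, hence box 2 = 10.
The 5 still-open variables draw from only 5 values {1, 2, 3, 5, 9}, so each is used; only box 1 can be 9, hence box 1 = 9.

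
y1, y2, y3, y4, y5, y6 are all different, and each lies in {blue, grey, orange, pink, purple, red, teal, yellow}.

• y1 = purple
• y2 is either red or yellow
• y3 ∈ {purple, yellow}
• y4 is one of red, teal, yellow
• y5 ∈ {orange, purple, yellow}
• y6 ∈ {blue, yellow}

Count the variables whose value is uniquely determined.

6

y1 has just one choice, so y1 = purple. Strike purple from y3, y5.
y3's domain is down to {yellow}, so y3 = yellow. Strike yellow from y2, y4, y5, y6.
y5 has just one choice, so y5 = orange.
That leaves y6 = blue.
y2 must be red (only option left). Remove red from y4.
y4 has just one choice, so y4 = teal.
Every variable is fixed: y1=purple, y2=red, y3=yellow, y4=teal, y5=orange, y6=blue. That makes 6.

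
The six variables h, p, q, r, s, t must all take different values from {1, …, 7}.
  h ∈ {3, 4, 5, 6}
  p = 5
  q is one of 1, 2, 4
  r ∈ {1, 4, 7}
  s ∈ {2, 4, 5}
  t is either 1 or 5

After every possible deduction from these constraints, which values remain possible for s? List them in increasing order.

2, 4

p has just one choice, so p = 5. Strike 5 from h, s, t.
t must be 1 (only option left). Strike 1 from q, r.
The 2 variables q and s are confined to {2, 4}, which locks those values in; drop them from h, r.
That leaves r = 7.
No further eliminations apply; s can still be any of 2, 4.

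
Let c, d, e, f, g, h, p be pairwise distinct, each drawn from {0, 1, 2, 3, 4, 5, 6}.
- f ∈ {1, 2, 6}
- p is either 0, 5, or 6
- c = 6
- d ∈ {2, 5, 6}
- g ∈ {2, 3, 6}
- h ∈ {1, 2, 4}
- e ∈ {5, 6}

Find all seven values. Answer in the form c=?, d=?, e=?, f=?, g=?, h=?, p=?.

c has just one choice, so c = 6. So d, e, f, g, p can't be 6.
e has just one choice, so e = 5. So d, p can't be 5.
p has just one choice, so p = 0.
That leaves d = 2. So f, g, h can't be 2.
f must be 1 (only option left). Strike 1 from h.
That leaves g = 3.
That leaves h = 4.

c=6, d=2, e=5, f=1, g=3, h=4, p=0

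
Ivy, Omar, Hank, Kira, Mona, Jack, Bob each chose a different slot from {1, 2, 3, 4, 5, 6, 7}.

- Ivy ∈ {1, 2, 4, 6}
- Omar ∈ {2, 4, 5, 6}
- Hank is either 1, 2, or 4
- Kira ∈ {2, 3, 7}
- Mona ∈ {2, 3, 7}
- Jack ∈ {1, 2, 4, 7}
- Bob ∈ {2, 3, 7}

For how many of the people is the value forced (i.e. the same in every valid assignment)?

Among the 7 variables, 5 fits only Omar (and all 7 values in {1, 2, 3, 4, 5, 6, 7} must be used), so Omar = 5.
The 6 still-open variables together cover exactly {1, 2, 3, 4, 6, 7} — 6 values for 6 variables — and 6 appears only in Ivy's list, so Ivy = 6.
Kira, Mona, Bob share exactly the 3 values {2, 3, 7}; by pigeonhole those values go to them, so strike 2, 3, 7 from Hank, Jack.
Determined: Ivy=6, Omar=5. The other people each still have more than one consistent value. That makes 2.

2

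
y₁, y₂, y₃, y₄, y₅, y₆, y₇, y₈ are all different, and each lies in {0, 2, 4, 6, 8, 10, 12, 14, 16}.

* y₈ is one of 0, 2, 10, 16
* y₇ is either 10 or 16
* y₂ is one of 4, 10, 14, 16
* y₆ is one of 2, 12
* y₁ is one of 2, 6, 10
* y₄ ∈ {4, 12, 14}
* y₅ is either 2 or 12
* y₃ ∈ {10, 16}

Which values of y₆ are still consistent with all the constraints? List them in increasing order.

The 8 variables together cover exactly {0, 2, 4, 6, 10, 12, 14, 16} — 8 values for 8 variables — and 0 appears only in y₈'s list, so y₈ = 0.
The 7 still-open variables together cover exactly {2, 4, 6, 10, 12, 14, 16} — 7 values for 7 variables — and 6 appears only in y₁'s list, so y₁ = 6.
The 2 variables y₃ and y₇ are confined to {10, 16}, which locks those values in; drop them from y₂.
y₅ and y₆ share exactly the 2 values {2, 12}; by pigeonhole those values go to them, so strike 2, 12 from y₄.
No further eliminations apply; y₆ can still be any of 2, 12.

2, 12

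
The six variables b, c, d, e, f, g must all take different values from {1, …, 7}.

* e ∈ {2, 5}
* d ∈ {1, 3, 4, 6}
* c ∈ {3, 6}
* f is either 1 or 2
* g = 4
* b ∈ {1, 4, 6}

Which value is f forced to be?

g's domain is down to {4}, so g = 4. Eliminate 4 elsewhere: b, d.
The 5 still-open variables together cover exactly {1, 2, 3, 5, 6} — 5 values for 5 variables — and 5 appears only in e's list, so e = 5.
The 4 still-open variables draw from only 4 values {1, 2, 3, 6}, so each is used; only f can be 2, hence f = 2.

2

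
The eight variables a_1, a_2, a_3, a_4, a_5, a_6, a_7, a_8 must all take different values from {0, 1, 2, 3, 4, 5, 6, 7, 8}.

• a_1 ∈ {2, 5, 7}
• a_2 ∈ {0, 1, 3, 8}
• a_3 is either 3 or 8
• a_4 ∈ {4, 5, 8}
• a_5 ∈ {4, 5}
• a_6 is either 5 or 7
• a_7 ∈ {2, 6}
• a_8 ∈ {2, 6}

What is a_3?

The 2 variables a_7 and a_8 are confined to {2, 6}, which locks those values in; drop them from a_1.
a_1 and a_6 between them cover only {5, 7} — a naked pair. Remove those values from a_4, a_5.
a_5 has just one choice, so a_5 = 4. Remove 4 from a_4.
a_4's domain is down to {8}, so a_4 = 8. Strike 8 from a_2, a_3.
So a_3 = 3.

3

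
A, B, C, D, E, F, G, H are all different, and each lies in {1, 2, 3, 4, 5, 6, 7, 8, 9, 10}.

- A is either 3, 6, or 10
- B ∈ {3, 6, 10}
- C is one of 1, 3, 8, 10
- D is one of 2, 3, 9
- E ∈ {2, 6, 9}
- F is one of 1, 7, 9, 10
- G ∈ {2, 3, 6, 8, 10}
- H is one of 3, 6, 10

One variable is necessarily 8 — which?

The 8 variables draw from only 8 values {1, 2, 3, 6, 7, 8, 9, 10}, so each is used; only F can be 7, hence F = 7.
The 7 still-open variables draw from only 7 values {1, 2, 3, 6, 8, 9, 10}, so each is used; only C can be 1, hence C = 1.
The 6 still-open variables draw from only 6 values {2, 3, 6, 8, 9, 10}, so each is used; only G can be 8, hence G = 8.

G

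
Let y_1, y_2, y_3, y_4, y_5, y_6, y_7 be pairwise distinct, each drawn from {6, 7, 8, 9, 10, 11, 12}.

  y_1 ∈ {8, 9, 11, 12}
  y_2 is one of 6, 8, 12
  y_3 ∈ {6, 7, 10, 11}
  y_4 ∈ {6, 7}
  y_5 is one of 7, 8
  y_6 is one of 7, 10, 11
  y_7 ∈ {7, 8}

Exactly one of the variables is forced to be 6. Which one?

Among the 7 variables, 9 fits only y_1 (and all 7 values in {6, 7, 8, 9, 10, 11, 12} must be used), so y_1 = 9.
Among the 6 still-open variables, 12 fits only y_2 (and all 6 values in {6, 7, 8, 10, 11, 12} must be used), so y_2 = 12.
y_5 and y_7 between them cover only {7, 8} — a naked pair. Remove those values from y_3, y_4, y_6.
So 6 goes to y_4.

y_4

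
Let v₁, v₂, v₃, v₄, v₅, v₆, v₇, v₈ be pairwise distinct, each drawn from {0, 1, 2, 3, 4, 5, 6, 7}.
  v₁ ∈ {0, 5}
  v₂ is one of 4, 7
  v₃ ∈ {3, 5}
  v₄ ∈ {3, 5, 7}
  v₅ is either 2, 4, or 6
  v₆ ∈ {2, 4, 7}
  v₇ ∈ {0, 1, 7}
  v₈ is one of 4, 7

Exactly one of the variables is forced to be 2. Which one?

v₆

Among the 8 variables, 1 fits only v₇ (and all 8 values in {0, 1, 2, 3, 4, 5, 6, 7} must be used), so v₇ = 1.
The 7 still-open variables together cover exactly {0, 2, 3, 4, 5, 6, 7} — 7 values for 7 variables — and 0 appears only in v₁'s list, so v₁ = 0.
Among the 6 still-open variables, 6 fits only v₅ (and all 6 values in {2, 3, 4, 5, 6, 7} must be used), so v₅ = 6.
The 5 still-open variables together cover exactly {2, 3, 4, 5, 7} — 5 values for 5 variables — and 2 appears only in v₆'s list, so v₆ = 2.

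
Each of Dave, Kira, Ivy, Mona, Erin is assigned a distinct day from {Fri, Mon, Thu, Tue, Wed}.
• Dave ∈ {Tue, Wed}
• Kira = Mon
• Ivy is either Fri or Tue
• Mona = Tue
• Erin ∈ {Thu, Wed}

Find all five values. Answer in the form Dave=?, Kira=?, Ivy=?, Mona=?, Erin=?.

Dave=Wed, Kira=Mon, Ivy=Fri, Mona=Tue, Erin=Thu

Kira has just one choice, so Kira = Mon.
Mona's domain is down to {Tue}, so Mona = Tue. Remove Tue from Dave, Ivy.
Dave has just one choice, so Dave = Wed. Remove Wed from Erin.
Ivy has just one choice, so Ivy = Fri.
Erin's domain is down to {Thu}, so Erin = Thu.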